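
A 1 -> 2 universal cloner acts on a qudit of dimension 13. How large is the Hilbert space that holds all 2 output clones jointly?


Output space = H^(tensor 2) where dim(H) = 13
dim = 13^2
= 169

169


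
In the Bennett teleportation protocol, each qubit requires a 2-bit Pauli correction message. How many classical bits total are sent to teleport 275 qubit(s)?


Quantum teleportation requires 2 classical bits per qubit teleported.
275 qubit(s) -> 2 * 275 = 550 classical bits

550


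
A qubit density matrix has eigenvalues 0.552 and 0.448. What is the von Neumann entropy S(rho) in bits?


S = -p*log2(p) - (1-p)*log2(1-p)
p = 0.5520, 1-p = 0.4480
= -0.5520 * log2(0.5520) - 0.4480 * log2(0.4480)
= -(-0.4732) - (-0.5190)
= 0.9922

0.9922


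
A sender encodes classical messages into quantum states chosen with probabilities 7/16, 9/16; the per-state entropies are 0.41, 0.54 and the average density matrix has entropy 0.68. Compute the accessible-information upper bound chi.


chi = S(rho) - sum_i p_i * S(rho_i)
Weighted entropy = 7/16 * 0.41 + 9/16 * 0.54
= 0.4831
chi = 0.68 - 0.4831
= 0.1969

0.1969


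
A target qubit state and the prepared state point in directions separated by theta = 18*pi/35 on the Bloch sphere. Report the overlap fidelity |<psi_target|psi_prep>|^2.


For states separated by angle theta on Bloch sphere:
F = cos^2(theta/2)
theta = 18*pi/35 = 1.6157
theta/2 = 0.8078
cos(theta/2) = 0.6911
F = 0.4776

0.4776


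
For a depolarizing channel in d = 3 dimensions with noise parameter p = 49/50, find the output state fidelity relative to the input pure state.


F = (1-p) + p/d
= (1 - 0.9800) + 0.9800/3
= 0.0200 + 0.3267
= 0.3467

0.3467


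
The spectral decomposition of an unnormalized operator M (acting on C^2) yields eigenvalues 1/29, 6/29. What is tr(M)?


tr(M) = sum of eigenvalues
= 1/29 + 6/29
= 7/29
= 0.2414

0.2414


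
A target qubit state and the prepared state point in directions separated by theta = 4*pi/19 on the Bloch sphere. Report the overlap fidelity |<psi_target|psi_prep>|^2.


For states separated by angle theta on Bloch sphere:
F = cos^2(theta/2)
theta = 4*pi/19 = 0.6614
theta/2 = 0.3307
cos(theta/2) = 0.9458
F = 0.8946

0.8946


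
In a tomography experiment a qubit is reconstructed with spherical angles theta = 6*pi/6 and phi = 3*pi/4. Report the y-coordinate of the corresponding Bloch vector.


theta = 3.1416, phi = 2.3562
r_y = sin(theta)*sin(phi) = 0.0000 * 0.7071
r_y = 0.0000

0.0000


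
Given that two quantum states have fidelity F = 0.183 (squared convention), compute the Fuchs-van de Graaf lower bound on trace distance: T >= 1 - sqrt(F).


Fuchs-van de Graaf (squared-fidelity convention): 1 - sqrt(F) <= T <= sqrt(1 - F).
Lower bound: T >= 1 - sqrt(F)
sqrt(F) = sqrt(0.183) = 0.4278
T >= 1 - 0.4278
T >= 0.5722

0.5722


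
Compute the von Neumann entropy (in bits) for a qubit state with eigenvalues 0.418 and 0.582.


S = -p*log2(p) - (1-p)*log2(1-p)
p = 0.4180, 1-p = 0.5820
= -0.4180 * log2(0.4180) - 0.5820 * log2(0.5820)
= -(-0.5260) - (-0.4545)
= 0.9805

0.9805


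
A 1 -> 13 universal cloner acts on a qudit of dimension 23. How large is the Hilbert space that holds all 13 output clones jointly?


Output space = H^(tensor 13) where dim(H) = 23
dim = 23^13
= 529 (after 2 factors)
= 12167 (after 3 factors)
= 279841 (after 4 factors)
= 6436343 (after 5 factors)
= 148035889 (after 6 factors)
= 3404825447 (after 7 factors)
= 78310985281 (after 8 factors)
= 1801152661463 (after 9 factors)
= 41426511213649 (after 10 factors)
= 952809757913927 (after 11 factors)
= 21914624432020321 (after 12 factors)
= 504036361936467383 (after 13 factors)
= 504036361936467383

504036361936467383


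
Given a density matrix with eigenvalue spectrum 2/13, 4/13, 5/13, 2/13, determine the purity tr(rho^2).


tr(rho^2) = sum of eigenvalues squared
= (2/13)^2 + (4/13)^2 + (5/13)^2 + (2/13)^2
= (4 + 16 + 25 + 4) / 169
= 49/169
= 0.2899

0.2899


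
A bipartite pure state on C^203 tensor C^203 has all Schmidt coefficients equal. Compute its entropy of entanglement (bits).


For a maximally entangled state in d x d:
S = log2(d) = log2(203)
= 7.6653

7.6653


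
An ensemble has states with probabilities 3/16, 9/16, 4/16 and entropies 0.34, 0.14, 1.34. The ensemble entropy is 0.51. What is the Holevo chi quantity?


chi = S(rho) - sum_i p_i * S(rho_i)
Weighted entropy = 3/16 * 0.34 + 9/16 * 0.14 + 4/16 * 1.34
= 0.4775
chi = 0.51 - 0.4775
= 0.0325

0.0325


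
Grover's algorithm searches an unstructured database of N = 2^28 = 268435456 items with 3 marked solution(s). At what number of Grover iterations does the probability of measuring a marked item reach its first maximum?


After j Grover iterations the success probability is P(j) = sin^2((2j+1)*theta), where sin(theta) = sqrt(k/N).
N = 2^28 = 268435456, k = 3
sin(theta) = sqrt(k/N) = 0.0001057159917
theta = arcsin(sqrt(k/N)) = 0.0001057159919 rad
P(j) reaches its first maximum when (2j+1)*theta is as close as possible to pi/2, i.e. j = round(pi/(4*theta) - 1/2).
pi/(4*theta) - 1/2 = 7428.8222
(For comparison, the common estimate pi/4 * sqrt(N/k) = 7429.3222; the exact maximiser is used here.)
Optimal iterations = 7429

7429


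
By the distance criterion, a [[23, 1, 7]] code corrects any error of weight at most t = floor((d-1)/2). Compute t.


Code parameters: [[23, 1, 7]], distance d = 7.
Number of correctable errors = floor((d-1)/2)
= floor((7 - 1)/2)
= floor(6/2)
= 3

3


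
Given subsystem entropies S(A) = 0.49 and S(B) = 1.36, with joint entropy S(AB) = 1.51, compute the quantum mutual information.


I(A:B) = S(A) + S(B) - S(AB)
= 0.49 + 1.36 - 1.51
= 0.3400

0.3400


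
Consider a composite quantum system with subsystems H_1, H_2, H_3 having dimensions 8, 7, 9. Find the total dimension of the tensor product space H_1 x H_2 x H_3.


dim(H_1 x H_2 x H_3) = 8 * 7 * 9
= 56 * 9
= 504

504


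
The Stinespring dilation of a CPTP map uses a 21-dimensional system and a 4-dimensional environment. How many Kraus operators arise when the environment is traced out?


Tracing out the environment in an orthonormal basis {|i>_E} gives Kraus operators K_i = <i|_E U |0>_E.
Number of Kraus operators = dim(H_env) = d_env
= 4

4


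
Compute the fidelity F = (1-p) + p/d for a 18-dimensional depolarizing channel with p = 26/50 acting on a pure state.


F = (1-p) + p/d
= (1 - 0.5200) + 0.5200/18
= 0.4800 + 0.0289
= 0.5089

0.5089


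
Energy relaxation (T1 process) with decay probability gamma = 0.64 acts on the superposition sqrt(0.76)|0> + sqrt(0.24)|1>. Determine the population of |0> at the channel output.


For amplitude damping with parameter gamma on state sqrt(a)|0> + sqrt(b)|1>:
alpha^2 = 0.76, beta^2 = 0.24
P(|0>) = alpha^2 + gamma * beta^2
= 0.76 + 0.64 * 0.24
= 0.76 + 0.1536
= 0.9136

0.9136


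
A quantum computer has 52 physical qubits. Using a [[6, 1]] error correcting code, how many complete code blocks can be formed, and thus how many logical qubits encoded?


Each code block uses 6 physical qubits for 1 logical qubit(s).
Number of complete blocks = floor(52 / 6) = 8
Logical qubits = 8 * 1
= 8

8


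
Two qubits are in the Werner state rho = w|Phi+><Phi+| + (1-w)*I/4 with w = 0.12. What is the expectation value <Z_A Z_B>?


|Phi+> = (|00> + |11>)/sqrt(2)
For the pure Bell state, <Z_A Z_B> = +1 (Bell-state Pauli correlator).
The maximally-mixed part I/4 has tr(I/4 * P tensor P) = 0 for any traceless Pauli P.
So <Z_A Z_B>_rho = w * (+1) + (1 - w) * 0
= 0.12 * (+1)
= 0.1200

0.1200


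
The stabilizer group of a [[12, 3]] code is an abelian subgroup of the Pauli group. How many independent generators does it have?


For an [[n,k]] stabilizer code:
Number of stabilizer generators = n - k
= 12 - 3
= 9

9


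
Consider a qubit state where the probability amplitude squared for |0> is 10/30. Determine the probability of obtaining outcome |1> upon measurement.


|alpha|^2 = 10/30 = 0.3333
|beta|^2 = 1 - 10/30 = 20/30 = 0.6667
P(|1>) = |beta|^2 = 0.6667

0.6667


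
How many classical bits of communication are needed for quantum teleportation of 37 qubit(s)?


Quantum teleportation requires 2 classical bits per qubit teleported.
37 qubit(s) -> 2 * 37 = 74 classical bits

74


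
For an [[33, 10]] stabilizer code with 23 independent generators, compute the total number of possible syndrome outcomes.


Each stabilizer generator gives a binary (+1 or -1) measurement outcome.
With 23 independent generators:
Total syndromes = 2^23
= 8388608

8388608


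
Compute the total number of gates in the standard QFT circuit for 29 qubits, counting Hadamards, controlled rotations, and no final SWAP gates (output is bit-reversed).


Hadamard gates: 29
Controlled rotations: n*(n-1)/2 = 29*28/2 = 406
SWAP gates: 0 (omitted)
Total = 29 + 406
= 435

435


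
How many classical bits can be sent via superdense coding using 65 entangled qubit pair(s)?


Superdense coding allows 2 classical bits per shared entangled pair.
65 pair(s) -> 2 * 65 = 130 classical bits

130


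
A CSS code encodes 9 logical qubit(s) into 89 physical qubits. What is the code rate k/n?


Code rate R = k/n
= 9/89
= 0.1011

0.1011


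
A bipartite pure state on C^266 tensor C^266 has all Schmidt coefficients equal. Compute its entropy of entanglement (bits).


For a maximally entangled state in d x d:
S = log2(d) = log2(266)
= 8.0553

8.0553


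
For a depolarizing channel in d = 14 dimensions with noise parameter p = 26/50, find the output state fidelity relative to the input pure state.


F = (1-p) + p/d
= (1 - 0.5200) + 0.5200/14
= 0.4800 + 0.0371
= 0.5171

0.5171


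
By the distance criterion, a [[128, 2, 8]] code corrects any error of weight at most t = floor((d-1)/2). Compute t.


Code parameters: [[128, 2, 8]], distance d = 8.
Number of correctable errors = floor((d-1)/2)
= floor((8 - 1)/2)
= floor(7/2)
= 3

3


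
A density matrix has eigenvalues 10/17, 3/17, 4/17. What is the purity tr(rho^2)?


tr(rho^2) = sum of eigenvalues squared
= (10/17)^2 + (3/17)^2 + (4/17)^2
= (100 + 9 + 16) / 289
= 125/289
= 0.4325

0.4325


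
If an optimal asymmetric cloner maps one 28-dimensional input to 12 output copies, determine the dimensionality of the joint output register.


Output space = H^(tensor 12) where dim(H) = 28
dim = 28^12
= 784 (after 2 factors)
= 21952 (after 3 factors)
= 614656 (after 4 factors)
= 17210368 (after 5 factors)
= 481890304 (after 6 factors)
= 13492928512 (after 7 factors)
= 377801998336 (after 8 factors)
= 10578455953408 (after 9 factors)
= 296196766695424 (after 10 factors)
= 8293509467471872 (after 11 factors)
= 232218265089212416 (after 12 factors)
= 232218265089212416

232218265089212416


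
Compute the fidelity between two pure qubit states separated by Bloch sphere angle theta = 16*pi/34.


For states separated by angle theta on Bloch sphere:
F = cos^2(theta/2)
theta = 16*pi/34 = 1.4784
theta/2 = 0.7392
cos(theta/2) = 0.7390
F = 0.5461

0.5461


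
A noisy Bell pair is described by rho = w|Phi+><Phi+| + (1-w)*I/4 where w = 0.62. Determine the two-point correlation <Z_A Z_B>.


|Phi+> = (|00> + |11>)/sqrt(2)
For the pure Bell state, <Z_A Z_B> = +1 (Bell-state Pauli correlator).
The maximally-mixed part I/4 has tr(I/4 * P tensor P) = 0 for any traceless Pauli P.
So <Z_A Z_B>_rho = w * (+1) + (1 - w) * 0
= 0.62 * (+1)
= 0.6200

0.6200


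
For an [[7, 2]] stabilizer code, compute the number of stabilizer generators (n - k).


For an [[n,k]] stabilizer code:
Number of stabilizer generators = n - k
= 7 - 2
= 5

5


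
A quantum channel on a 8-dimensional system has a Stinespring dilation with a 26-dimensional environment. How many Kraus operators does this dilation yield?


Tracing out the environment in an orthonormal basis {|i>_E} gives Kraus operators K_i = <i|_E U |0>_E.
Number of Kraus operators = dim(H_env) = d_env
= 26

26


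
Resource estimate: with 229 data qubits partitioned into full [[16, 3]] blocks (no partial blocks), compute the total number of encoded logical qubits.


Each code block uses 16 physical qubits for 3 logical qubit(s).
Number of complete blocks = floor(229 / 16) = 14
Logical qubits = 14 * 3
= 42

42


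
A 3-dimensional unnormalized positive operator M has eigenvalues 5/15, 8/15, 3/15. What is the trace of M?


tr(M) = sum of eigenvalues
= 5/15 + 8/15 + 3/15
= 16/15
= 1.0667

1.0667


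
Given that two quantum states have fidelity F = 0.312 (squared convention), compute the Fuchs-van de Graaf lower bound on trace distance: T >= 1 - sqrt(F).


Fuchs-van de Graaf (squared-fidelity convention): 1 - sqrt(F) <= T <= sqrt(1 - F).
Lower bound: T >= 1 - sqrt(F)
sqrt(F) = sqrt(0.312) = 0.5586
T >= 1 - 0.5586
T >= 0.4414

0.4414


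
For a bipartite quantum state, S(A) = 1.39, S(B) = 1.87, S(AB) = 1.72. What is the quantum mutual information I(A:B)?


I(A:B) = S(A) + S(B) - S(AB)
= 1.39 + 1.87 - 1.72
= 1.5400

1.5400


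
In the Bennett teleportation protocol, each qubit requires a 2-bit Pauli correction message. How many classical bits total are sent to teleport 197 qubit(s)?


Quantum teleportation requires 2 classical bits per qubit teleported.
197 qubit(s) -> 2 * 197 = 394 classical bits

394


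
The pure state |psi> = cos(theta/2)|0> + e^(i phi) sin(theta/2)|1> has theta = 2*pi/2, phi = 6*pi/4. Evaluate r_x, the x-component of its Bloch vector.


theta = 3.1416, phi = 4.7124
r_x = sin(theta)*cos(phi) = 0.0000 * 0.0000
r_x = 0.0000

0.0000


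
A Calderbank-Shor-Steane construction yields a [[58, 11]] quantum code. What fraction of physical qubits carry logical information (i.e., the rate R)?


Code rate R = k/n
= 11/58
= 0.1897

0.1897


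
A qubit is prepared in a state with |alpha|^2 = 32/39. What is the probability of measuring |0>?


|alpha|^2 = 32/39 = 0.8205
|beta|^2 = 1 - 32/39 = 7/39 = 0.1795
P(|0>) = |alpha|^2 = 0.8205

0.8205


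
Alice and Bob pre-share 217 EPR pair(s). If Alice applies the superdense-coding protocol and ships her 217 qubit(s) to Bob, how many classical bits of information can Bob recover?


Superdense coding allows 2 classical bits per shared entangled pair.
217 pair(s) -> 2 * 217 = 434 classical bits

434


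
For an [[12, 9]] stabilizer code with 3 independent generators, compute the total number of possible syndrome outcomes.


Each stabilizer generator gives a binary (+1 or -1) measurement outcome.
With 3 independent generators:
Total syndromes = 2^3
= 8

8


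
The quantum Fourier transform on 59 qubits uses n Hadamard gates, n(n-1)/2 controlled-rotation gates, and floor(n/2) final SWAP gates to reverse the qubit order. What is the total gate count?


Hadamard gates: 59
Controlled rotations: n*(n-1)/2 = 59*58/2 = 1711
SWAP gates: floor(n/2) = floor(59/2) = 29
Total = 59 + 1711 + 29
= 1799

1799


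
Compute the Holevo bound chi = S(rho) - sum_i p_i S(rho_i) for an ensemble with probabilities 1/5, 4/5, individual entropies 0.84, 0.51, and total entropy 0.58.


chi = S(rho) - sum_i p_i * S(rho_i)
Weighted entropy = 1/5 * 0.84 + 4/5 * 0.51
= 0.5760
chi = 0.58 - 0.5760
= 0.0040

0.0040


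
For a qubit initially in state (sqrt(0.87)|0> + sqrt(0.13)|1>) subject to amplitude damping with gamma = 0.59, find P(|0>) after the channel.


For amplitude damping with parameter gamma on state sqrt(a)|0> + sqrt(b)|1>:
alpha^2 = 0.87, beta^2 = 0.13
P(|0>) = alpha^2 + gamma * beta^2
= 0.87 + 0.59 * 0.13
= 0.87 + 0.0767
= 0.9467

0.9467


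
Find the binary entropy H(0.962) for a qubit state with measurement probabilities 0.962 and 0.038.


S = -p*log2(p) - (1-p)*log2(1-p)
p = 0.9620, 1-p = 0.0380
= -0.9620 * log2(0.9620) - 0.0380 * log2(0.0380)
= -(-0.0538) - (-0.1793)
= 0.2330

0.2330


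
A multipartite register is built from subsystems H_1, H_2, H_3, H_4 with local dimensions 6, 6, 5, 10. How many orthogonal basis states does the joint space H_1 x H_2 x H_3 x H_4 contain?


dim(H_1 x H_2 x H_3 x H_4) = 6 * 6 * 5 * 10
= 36 * 5 * 10
= 180 * 10
= 1800

1800


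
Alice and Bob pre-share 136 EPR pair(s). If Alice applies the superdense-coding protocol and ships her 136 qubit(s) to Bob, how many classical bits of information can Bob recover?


Superdense coding allows 2 classical bits per shared entangled pair.
136 pair(s) -> 2 * 136 = 272 classical bits

272


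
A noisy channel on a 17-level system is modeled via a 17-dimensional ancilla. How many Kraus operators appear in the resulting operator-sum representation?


Tracing out the environment in an orthonormal basis {|i>_E} gives Kraus operators K_i = <i|_E U |0>_E.
Number of Kraus operators = dim(H_env) = d_env
= 17

17


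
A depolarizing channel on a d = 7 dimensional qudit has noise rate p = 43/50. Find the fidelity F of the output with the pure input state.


F = (1-p) + p/d
= (1 - 0.8600) + 0.8600/7
= 0.1400 + 0.1229
= 0.2629

0.2629


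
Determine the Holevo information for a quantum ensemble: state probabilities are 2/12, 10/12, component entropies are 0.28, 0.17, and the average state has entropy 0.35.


chi = S(rho) - sum_i p_i * S(rho_i)
Weighted entropy = 2/12 * 0.28 + 10/12 * 0.17
= 0.1883
chi = 0.35 - 0.1883
= 0.1617

0.1617


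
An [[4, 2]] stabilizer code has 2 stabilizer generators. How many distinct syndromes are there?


Each stabilizer generator gives a binary (+1 or -1) measurement outcome.
With 2 independent generators:
Total syndromes = 2^2
= 4

4


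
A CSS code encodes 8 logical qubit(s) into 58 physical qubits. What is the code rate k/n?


Code rate R = k/n
= 8/58
= 0.1379

0.1379


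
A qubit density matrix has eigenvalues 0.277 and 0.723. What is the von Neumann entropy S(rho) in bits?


S = -p*log2(p) - (1-p)*log2(1-p)
p = 0.2770, 1-p = 0.7230
= -0.2770 * log2(0.2770) - 0.7230 * log2(0.7230)
= -(-0.5130) - (-0.3383)
= 0.8513

0.8513


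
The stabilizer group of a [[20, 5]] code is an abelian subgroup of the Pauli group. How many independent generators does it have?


For an [[n,k]] stabilizer code:
Number of stabilizer generators = n - k
= 20 - 5
= 15

15


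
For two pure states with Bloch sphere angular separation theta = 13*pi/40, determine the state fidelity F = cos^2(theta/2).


For states separated by angle theta on Bloch sphere:
F = cos^2(theta/2)
theta = 13*pi/40 = 1.0210
theta/2 = 0.5105
cos(theta/2) = 0.8725
F = 0.7612

0.7612


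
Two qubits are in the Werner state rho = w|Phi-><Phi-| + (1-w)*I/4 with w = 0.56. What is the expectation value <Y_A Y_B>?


|Phi-> = (|00> - |11>)/sqrt(2)
For the pure Bell state, <Y_A Y_B> = +1 (Bell-state Pauli correlator).
The maximally-mixed part I/4 has tr(I/4 * P tensor P) = 0 for any traceless Pauli P.
So <Y_A Y_B>_rho = w * (+1) + (1 - w) * 0
= 0.56 * (+1)
= 0.5600

0.5600


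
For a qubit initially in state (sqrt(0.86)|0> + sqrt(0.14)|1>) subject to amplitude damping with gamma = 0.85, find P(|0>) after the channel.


For amplitude damping with parameter gamma on state sqrt(a)|0> + sqrt(b)|1>:
alpha^2 = 0.86, beta^2 = 0.14
P(|0>) = alpha^2 + gamma * beta^2
= 0.86 + 0.85 * 0.14
= 0.86 + 0.1190
= 0.9790

0.9790


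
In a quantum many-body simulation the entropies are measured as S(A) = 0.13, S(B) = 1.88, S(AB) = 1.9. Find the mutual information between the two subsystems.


I(A:B) = S(A) + S(B) - S(AB)
= 0.13 + 1.88 - 1.9
= 0.1100

0.1100


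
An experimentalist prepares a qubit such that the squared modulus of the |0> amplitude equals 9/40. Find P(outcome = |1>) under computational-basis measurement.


|alpha|^2 = 9/40 = 0.2250
|beta|^2 = 1 - 9/40 = 31/40 = 0.7750
P(|1>) = |beta|^2 = 0.7750

0.7750


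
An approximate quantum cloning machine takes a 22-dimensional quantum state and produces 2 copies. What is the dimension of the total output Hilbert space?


Output space = H^(tensor 2) where dim(H) = 22
dim = 22^2
= 484

484


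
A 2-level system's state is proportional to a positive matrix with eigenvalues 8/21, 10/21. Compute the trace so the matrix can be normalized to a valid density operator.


tr(M) = sum of eigenvalues
= 8/21 + 10/21
= 18/21
= 0.8571

0.8571


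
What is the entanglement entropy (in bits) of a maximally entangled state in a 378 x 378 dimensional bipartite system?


For a maximally entangled state in d x d:
S = log2(d) = log2(378)
= 8.5622

8.5622


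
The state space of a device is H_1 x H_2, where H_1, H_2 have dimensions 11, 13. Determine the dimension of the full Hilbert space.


dim(H_1 x H_2) = 11 * 13
= 143

143


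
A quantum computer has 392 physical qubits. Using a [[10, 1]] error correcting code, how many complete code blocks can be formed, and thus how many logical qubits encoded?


Each code block uses 10 physical qubits for 1 logical qubit(s).
Number of complete blocks = floor(392 / 10) = 39
Logical qubits = 39 * 1
= 39

39


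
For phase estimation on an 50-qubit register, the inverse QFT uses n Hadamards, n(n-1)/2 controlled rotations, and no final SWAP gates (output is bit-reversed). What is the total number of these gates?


Hadamard gates: 50
Controlled rotations: n*(n-1)/2 = 50*49/2 = 1225
SWAP gates: 0 (omitted)
Total = 50 + 1225
= 1275

1275


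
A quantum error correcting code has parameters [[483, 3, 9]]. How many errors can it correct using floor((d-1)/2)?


Code parameters: [[483, 3, 9]], distance d = 9.
Number of correctable errors = floor((d-1)/2)
= floor((9 - 1)/2)
= floor(8/2)
= 4

4


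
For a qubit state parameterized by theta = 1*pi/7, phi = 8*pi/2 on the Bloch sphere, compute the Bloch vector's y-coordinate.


theta = 0.4488, phi = 12.5664
r_y = sin(theta)*sin(phi) = 0.4339 * 0.0000
r_y = 0.0000

0.0000


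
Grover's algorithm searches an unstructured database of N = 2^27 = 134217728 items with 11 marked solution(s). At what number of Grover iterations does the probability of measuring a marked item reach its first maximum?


After j Grover iterations the success probability is P(j) = sin^2((2j+1)*theta), where sin(theta) = sqrt(k/N).
N = 2^27 = 134217728, k = 11
sin(theta) = sqrt(k/N) = 0.0002862802588
theta = arcsin(sqrt(k/N)) = 0.0002862802627 rad
P(j) reaches its first maximum when (2j+1)*theta is as close as possible to pi/2, i.e. j = round(pi/(4*theta) - 1/2).
pi/(4*theta) - 1/2 = 2742.9590
(For comparison, the common estimate pi/4 * sqrt(N/k) = 2743.4590; the exact maximiser is used here.)
Optimal iterations = 2743

2743


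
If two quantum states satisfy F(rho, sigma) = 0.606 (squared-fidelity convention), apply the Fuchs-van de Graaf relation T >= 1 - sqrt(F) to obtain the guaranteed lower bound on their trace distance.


Fuchs-van de Graaf (squared-fidelity convention): 1 - sqrt(F) <= T <= sqrt(1 - F).
Lower bound: T >= 1 - sqrt(F)
sqrt(F) = sqrt(0.606) = 0.7785
T >= 1 - 0.7785
T >= 0.2215

0.2215


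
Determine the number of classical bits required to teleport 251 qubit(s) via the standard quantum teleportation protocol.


Quantum teleportation requires 2 classical bits per qubit teleported.
251 qubit(s) -> 2 * 251 = 502 classical bits

502


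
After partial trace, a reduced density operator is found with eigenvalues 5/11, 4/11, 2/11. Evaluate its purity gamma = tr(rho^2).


tr(rho^2) = sum of eigenvalues squared
= (5/11)^2 + (4/11)^2 + (2/11)^2
= (25 + 16 + 4) / 121
= 45/121
= 0.3719

0.3719


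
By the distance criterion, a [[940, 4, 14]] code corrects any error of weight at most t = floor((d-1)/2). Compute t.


Code parameters: [[940, 4, 14]], distance d = 14.
Number of correctable errors = floor((d-1)/2)
= floor((14 - 1)/2)
= floor(13/2)
= 6

6


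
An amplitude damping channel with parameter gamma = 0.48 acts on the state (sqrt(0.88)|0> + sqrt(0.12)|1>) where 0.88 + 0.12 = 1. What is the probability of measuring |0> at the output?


For amplitude damping with parameter gamma on state sqrt(a)|0> + sqrt(b)|1>:
alpha^2 = 0.88, beta^2 = 0.12
P(|0>) = alpha^2 + gamma * beta^2
= 0.88 + 0.48 * 0.12
= 0.88 + 0.0576
= 0.9376

0.9376


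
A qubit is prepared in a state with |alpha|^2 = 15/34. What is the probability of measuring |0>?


|alpha|^2 = 15/34 = 0.4412
|beta|^2 = 1 - 15/34 = 19/34 = 0.5588
P(|0>) = |alpha|^2 = 0.4412

0.4412


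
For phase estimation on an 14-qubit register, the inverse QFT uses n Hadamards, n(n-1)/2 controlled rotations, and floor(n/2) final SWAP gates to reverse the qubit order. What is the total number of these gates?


Hadamard gates: 14
Controlled rotations: n*(n-1)/2 = 14*13/2 = 91
SWAP gates: floor(n/2) = floor(14/2) = 7
Total = 14 + 91 + 7
= 112

112


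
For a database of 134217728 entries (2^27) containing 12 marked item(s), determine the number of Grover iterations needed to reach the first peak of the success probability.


After j Grover iterations the success probability is P(j) = sin^2((2j+1)*theta), where sin(theta) = sqrt(k/N).
N = 2^27 = 134217728, k = 12
sin(theta) = sqrt(k/N) = 0.0002990099784
theta = arcsin(sqrt(k/N)) = 0.0002990099828 rad
P(j) reaches its first maximum when (2j+1)*theta is as close as possible to pi/2, i.e. j = round(pi/(4*theta) - 1/2).
pi/(4*theta) - 1/2 = 2626.1620
(For comparison, the common estimate pi/4 * sqrt(N/k) = 2626.6621; the exact maximiser is used here.)
Optimal iterations = 2626

2626


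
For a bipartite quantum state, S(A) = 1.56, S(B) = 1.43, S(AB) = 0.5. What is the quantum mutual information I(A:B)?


I(A:B) = S(A) + S(B) - S(AB)
= 1.56 + 1.43 - 0.5
= 2.4900

2.4900


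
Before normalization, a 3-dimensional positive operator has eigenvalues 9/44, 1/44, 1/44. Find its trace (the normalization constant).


tr(M) = sum of eigenvalues
= 9/44 + 1/44 + 1/44
= 11/44
= 0.2500

0.2500


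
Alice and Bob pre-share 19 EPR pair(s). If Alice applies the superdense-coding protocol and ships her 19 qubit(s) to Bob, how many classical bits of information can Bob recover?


Superdense coding allows 2 classical bits per shared entangled pair.
19 pair(s) -> 2 * 19 = 38 classical bits

38


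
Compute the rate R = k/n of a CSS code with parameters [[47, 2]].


Code rate R = k/n
= 2/47
= 0.0426

0.0426


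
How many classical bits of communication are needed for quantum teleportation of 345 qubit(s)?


Quantum teleportation requires 2 classical bits per qubit teleported.
345 qubit(s) -> 2 * 345 = 690 classical bits

690


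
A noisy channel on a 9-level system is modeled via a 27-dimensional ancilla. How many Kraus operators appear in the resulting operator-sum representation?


Tracing out the environment in an orthonormal basis {|i>_E} gives Kraus operators K_i = <i|_E U |0>_E.
Number of Kraus operators = dim(H_env) = d_env
= 27

27


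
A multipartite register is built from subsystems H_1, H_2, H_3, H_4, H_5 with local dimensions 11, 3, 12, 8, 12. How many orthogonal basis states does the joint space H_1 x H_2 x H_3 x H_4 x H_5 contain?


dim(H_1 x H_2 x H_3 x H_4 x H_5) = 11 * 3 * 12 * 8 * 12
= 33 * 12 * 8 * 12
= 396 * 8 * 12
= 3168 * 12
= 38016

38016


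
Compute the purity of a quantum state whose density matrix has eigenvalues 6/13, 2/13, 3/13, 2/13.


tr(rho^2) = sum of eigenvalues squared
= (6/13)^2 + (2/13)^2 + (3/13)^2 + (2/13)^2
= (36 + 4 + 9 + 4) / 169
= 53/169
= 0.3136

0.3136


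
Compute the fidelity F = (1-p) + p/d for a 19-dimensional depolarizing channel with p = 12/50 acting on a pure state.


F = (1-p) + p/d
= (1 - 0.2400) + 0.2400/19
= 0.7600 + 0.0126
= 0.7726

0.7726


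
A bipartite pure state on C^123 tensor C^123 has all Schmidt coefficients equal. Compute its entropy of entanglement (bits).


For a maximally entangled state in d x d:
S = log2(d) = log2(123)
= 6.9425

6.9425


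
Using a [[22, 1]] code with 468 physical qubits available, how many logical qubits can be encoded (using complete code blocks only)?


Each code block uses 22 physical qubits for 1 logical qubit(s).
Number of complete blocks = floor(468 / 22) = 21
Logical qubits = 21 * 1
= 21

21


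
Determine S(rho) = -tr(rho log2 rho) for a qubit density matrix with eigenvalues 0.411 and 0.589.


S = -p*log2(p) - (1-p)*log2(1-p)
p = 0.4110, 1-p = 0.5890
= -0.4110 * log2(0.4110) - 0.5890 * log2(0.5890)
= -(-0.5272) - (-0.4498)
= 0.9770

0.9770


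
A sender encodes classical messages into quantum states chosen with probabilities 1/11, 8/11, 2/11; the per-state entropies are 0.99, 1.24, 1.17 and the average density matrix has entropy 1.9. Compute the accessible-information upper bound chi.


chi = S(rho) - sum_i p_i * S(rho_i)
Weighted entropy = 1/11 * 0.99 + 8/11 * 1.24 + 2/11 * 1.17
= 1.2045
chi = 1.9 - 1.2045
= 0.6955

0.6955


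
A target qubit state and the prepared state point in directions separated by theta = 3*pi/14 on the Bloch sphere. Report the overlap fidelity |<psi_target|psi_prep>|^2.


For states separated by angle theta on Bloch sphere:
F = cos^2(theta/2)
theta = 3*pi/14 = 0.6732
theta/2 = 0.3366
cos(theta/2) = 0.9439
F = 0.8909

0.8909


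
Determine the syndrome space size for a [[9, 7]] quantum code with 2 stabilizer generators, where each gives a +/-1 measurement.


Each stabilizer generator gives a binary (+1 or -1) measurement outcome.
With 2 independent generators:
Total syndromes = 2^2
= 4

4


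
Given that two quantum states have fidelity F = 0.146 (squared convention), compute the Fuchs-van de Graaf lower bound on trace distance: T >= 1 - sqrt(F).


Fuchs-van de Graaf (squared-fidelity convention): 1 - sqrt(F) <= T <= sqrt(1 - F).
Lower bound: T >= 1 - sqrt(F)
sqrt(F) = sqrt(0.146) = 0.3821
T >= 1 - 0.3821
T >= 0.6179

0.6179


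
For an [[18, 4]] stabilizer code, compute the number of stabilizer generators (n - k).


For an [[n,k]] stabilizer code:
Number of stabilizer generators = n - k
= 18 - 4
= 14

14


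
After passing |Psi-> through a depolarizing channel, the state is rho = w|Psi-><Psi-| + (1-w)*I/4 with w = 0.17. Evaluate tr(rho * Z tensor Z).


|Psi-> = (|01> - |10>)/sqrt(2)
For the pure Bell state, <Z_A Z_B> = -1 (Bell-state Pauli correlator).
The maximally-mixed part I/4 has tr(I/4 * P tensor P) = 0 for any traceless Pauli P.
So <Z_A Z_B>_rho = w * (-1) + (1 - w) * 0
= 0.17 * (-1)
= -0.1700

-0.1700


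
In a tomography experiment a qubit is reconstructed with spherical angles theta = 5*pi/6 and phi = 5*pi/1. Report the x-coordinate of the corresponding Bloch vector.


theta = 2.6180, phi = 15.7080
r_x = sin(theta)*cos(phi) = 0.5000 * -1.0000
r_x = -0.5000

-0.5000


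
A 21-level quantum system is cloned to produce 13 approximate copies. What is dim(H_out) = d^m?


Output space = H^(tensor 13) where dim(H) = 21
dim = 21^13
= 441 (after 2 factors)
= 9261 (after 3 factors)
= 194481 (after 4 factors)
= 4084101 (after 5 factors)
= 85766121 (after 6 factors)
= 1801088541 (after 7 factors)
= 37822859361 (after 8 factors)
= 794280046581 (after 9 factors)
= 16679880978201 (after 10 factors)
= 350277500542221 (after 11 factors)
= 7355827511386641 (after 12 factors)
= 154472377739119461 (after 13 factors)
= 154472377739119461

154472377739119461


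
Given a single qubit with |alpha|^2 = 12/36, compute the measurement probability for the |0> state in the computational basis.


|alpha|^2 = 12/36 = 0.3333
|beta|^2 = 1 - 12/36 = 24/36 = 0.6667
P(|0>) = |alpha|^2 = 0.3333

0.3333


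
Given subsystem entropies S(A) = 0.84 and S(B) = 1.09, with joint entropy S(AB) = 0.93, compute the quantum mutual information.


I(A:B) = S(A) + S(B) - S(AB)
= 0.84 + 1.09 - 0.93
= 1.0000

1.0000


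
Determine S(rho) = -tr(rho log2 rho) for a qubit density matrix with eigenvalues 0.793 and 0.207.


S = -p*log2(p) - (1-p)*log2(1-p)
p = 0.7930, 1-p = 0.2070
= -0.7930 * log2(0.7930) - 0.2070 * log2(0.2070)
= -(-0.2653) - (-0.4704)
= 0.7357

0.7357


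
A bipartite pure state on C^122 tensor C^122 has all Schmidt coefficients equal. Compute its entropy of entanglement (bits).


For a maximally entangled state in d x d:
S = log2(d) = log2(122)
= 6.9307

6.9307


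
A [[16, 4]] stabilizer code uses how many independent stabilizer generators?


For an [[n,k]] stabilizer code:
Number of stabilizer generators = n - k
= 16 - 4
= 12

12


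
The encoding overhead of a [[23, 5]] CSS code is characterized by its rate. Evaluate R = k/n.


Code rate R = k/n
= 5/23
= 0.2174

0.2174


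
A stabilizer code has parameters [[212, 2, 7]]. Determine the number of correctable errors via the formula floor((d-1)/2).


Code parameters: [[212, 2, 7]], distance d = 7.
Number of correctable errors = floor((d-1)/2)
= floor((7 - 1)/2)
= floor(6/2)
= 3

3


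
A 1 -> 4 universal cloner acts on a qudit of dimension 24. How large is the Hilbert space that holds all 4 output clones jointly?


Output space = H^(tensor 4) where dim(H) = 24
dim = 24^4
= 576 (after 2 factors)
= 13824 (after 3 factors)
= 331776 (after 4 factors)
= 331776

331776


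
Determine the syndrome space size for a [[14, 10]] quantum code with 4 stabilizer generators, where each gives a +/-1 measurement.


Each stabilizer generator gives a binary (+1 or -1) measurement outcome.
With 4 independent generators:
Total syndromes = 2^4
= 16

16


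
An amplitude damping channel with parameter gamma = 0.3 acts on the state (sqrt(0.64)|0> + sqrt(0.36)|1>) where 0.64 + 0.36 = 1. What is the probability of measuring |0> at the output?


For amplitude damping with parameter gamma on state sqrt(a)|0> + sqrt(b)|1>:
alpha^2 = 0.64, beta^2 = 0.36
P(|0>) = alpha^2 + gamma * beta^2
= 0.64 + 0.3 * 0.36
= 0.64 + 0.1080
= 0.7480

0.7480


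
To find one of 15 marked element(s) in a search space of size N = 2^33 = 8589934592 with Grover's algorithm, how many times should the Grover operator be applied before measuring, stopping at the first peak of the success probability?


After j Grover iterations the success probability is P(j) = sin^2((2j+1)*theta), where sin(theta) = sqrt(k/N).
N = 2^33 = 8589934592, k = 15
sin(theta) = sqrt(k/N) = 4.178791485e-05
theta = arcsin(sqrt(k/N)) = 4.178791486e-05 rad
P(j) reaches its first maximum when (2j+1)*theta is as close as possible to pi/2, i.e. j = round(pi/(4*theta) - 1/2).
pi/(4*theta) - 1/2 = 18794.3637
(For comparison, the common estimate pi/4 * sqrt(N/k) = 18794.8637; the exact maximiser is used here.)
Optimal iterations = 18794

18794


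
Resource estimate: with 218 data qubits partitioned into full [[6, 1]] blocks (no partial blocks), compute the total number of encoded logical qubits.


Each code block uses 6 physical qubits for 1 logical qubit(s).
Number of complete blocks = floor(218 / 6) = 36
Logical qubits = 36 * 1
= 36

36


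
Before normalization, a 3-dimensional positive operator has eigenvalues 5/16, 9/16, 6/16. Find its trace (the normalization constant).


tr(M) = sum of eigenvalues
= 5/16 + 9/16 + 6/16
= 20/16
= 1.2500

1.2500


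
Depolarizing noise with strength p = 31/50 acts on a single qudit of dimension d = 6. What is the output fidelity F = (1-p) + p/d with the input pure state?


F = (1-p) + p/d
= (1 - 0.6200) + 0.6200/6
= 0.3800 + 0.1033
= 0.4833

0.4833


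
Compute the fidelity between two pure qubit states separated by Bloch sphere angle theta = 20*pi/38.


For states separated by angle theta on Bloch sphere:
F = cos^2(theta/2)
theta = 20*pi/38 = 1.6535
theta/2 = 0.8267
cos(theta/2) = 0.6773
F = 0.4587

0.4587


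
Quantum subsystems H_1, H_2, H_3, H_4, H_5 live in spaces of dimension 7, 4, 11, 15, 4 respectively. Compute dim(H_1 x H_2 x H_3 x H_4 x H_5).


dim(H_1 x H_2 x H_3 x H_4 x H_5) = 7 * 4 * 11 * 15 * 4
= 28 * 11 * 15 * 4
= 308 * 15 * 4
= 4620 * 4
= 18480

18480


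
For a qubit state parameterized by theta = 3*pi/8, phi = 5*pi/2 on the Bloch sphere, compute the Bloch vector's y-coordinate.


theta = 1.1781, phi = 7.8540
r_y = sin(theta)*sin(phi) = 0.9239 * 1.0000
r_y = 0.9239

0.9239


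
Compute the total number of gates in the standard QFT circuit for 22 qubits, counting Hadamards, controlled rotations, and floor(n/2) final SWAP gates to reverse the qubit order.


Hadamard gates: 22
Controlled rotations: n*(n-1)/2 = 22*21/2 = 231
SWAP gates: floor(n/2) = floor(22/2) = 11
Total = 22 + 231 + 11
= 264

264


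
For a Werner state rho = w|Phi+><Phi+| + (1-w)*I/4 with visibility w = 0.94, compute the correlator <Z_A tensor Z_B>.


|Phi+> = (|00> + |11>)/sqrt(2)
For the pure Bell state, <Z_A Z_B> = +1 (Bell-state Pauli correlator).
The maximally-mixed part I/4 has tr(I/4 * P tensor P) = 0 for any traceless Pauli P.
So <Z_A Z_B>_rho = w * (+1) + (1 - w) * 0
= 0.94 * (+1)
= 0.9400

0.9400


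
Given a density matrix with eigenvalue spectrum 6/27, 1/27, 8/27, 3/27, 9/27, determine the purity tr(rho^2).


tr(rho^2) = sum of eigenvalues squared
= (6/27)^2 + (1/27)^2 + (8/27)^2 + (3/27)^2 + (9/27)^2
= (36 + 1 + 64 + 9 + 81) / 729
= 191/729
= 0.2620

0.2620


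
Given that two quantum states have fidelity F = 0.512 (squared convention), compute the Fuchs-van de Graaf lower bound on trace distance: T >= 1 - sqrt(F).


Fuchs-van de Graaf (squared-fidelity convention): 1 - sqrt(F) <= T <= sqrt(1 - F).
Lower bound: T >= 1 - sqrt(F)
sqrt(F) = sqrt(0.512) = 0.7155
T >= 1 - 0.7155
T >= 0.2845

0.2845


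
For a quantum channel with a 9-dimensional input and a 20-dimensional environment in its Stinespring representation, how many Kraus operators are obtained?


Tracing out the environment in an orthonormal basis {|i>_E} gives Kraus operators K_i = <i|_E U |0>_E.
Number of Kraus operators = dim(H_env) = d_env
= 20

20


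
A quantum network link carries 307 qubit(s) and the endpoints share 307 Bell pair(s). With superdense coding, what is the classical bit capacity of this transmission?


Superdense coding allows 2 classical bits per shared entangled pair.
307 pair(s) -> 2 * 307 = 614 classical bits

614


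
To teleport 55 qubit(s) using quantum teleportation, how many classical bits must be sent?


Quantum teleportation requires 2 classical bits per qubit teleported.
55 qubit(s) -> 2 * 55 = 110 classical bits

110


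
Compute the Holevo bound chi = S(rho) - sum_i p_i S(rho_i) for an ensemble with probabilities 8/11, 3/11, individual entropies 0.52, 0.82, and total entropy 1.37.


chi = S(rho) - sum_i p_i * S(rho_i)
Weighted entropy = 8/11 * 0.52 + 3/11 * 0.82
= 0.6018
chi = 1.37 - 0.6018
= 0.7682

0.7682


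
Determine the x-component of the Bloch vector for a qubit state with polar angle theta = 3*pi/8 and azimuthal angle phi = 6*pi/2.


theta = 1.1781, phi = 9.4248
r_x = sin(theta)*cos(phi) = 0.9239 * -1.0000
r_x = -0.9239

-0.9239


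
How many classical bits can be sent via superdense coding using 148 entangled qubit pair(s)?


Superdense coding allows 2 classical bits per shared entangled pair.
148 pair(s) -> 2 * 148 = 296 classical bits

296


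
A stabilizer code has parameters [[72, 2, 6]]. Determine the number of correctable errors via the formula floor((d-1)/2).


Code parameters: [[72, 2, 6]], distance d = 6.
Number of correctable errors = floor((d-1)/2)
= floor((6 - 1)/2)
= floor(5/2)
= 2

2


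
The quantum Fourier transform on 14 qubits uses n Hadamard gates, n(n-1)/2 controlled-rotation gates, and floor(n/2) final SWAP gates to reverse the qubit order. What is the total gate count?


Hadamard gates: 14
Controlled rotations: n*(n-1)/2 = 14*13/2 = 91
SWAP gates: floor(n/2) = floor(14/2) = 7
Total = 14 + 91 + 7
= 112

112


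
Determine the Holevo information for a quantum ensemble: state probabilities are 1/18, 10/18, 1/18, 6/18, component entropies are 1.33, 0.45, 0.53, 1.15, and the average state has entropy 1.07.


chi = S(rho) - sum_i p_i * S(rho_i)
Weighted entropy = 1/18 * 1.33 + 10/18 * 0.45 + 1/18 * 0.53 + 6/18 * 1.15
= 0.7367
chi = 1.07 - 0.7367
= 0.3333

0.3333


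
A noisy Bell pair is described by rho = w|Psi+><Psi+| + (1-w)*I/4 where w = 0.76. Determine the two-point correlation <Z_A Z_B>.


|Psi+> = (|01> + |10>)/sqrt(2)
For the pure Bell state, <Z_A Z_B> = -1 (Bell-state Pauli correlator).
The maximally-mixed part I/4 has tr(I/4 * P tensor P) = 0 for any traceless Pauli P.
So <Z_A Z_B>_rho = w * (-1) + (1 - w) * 0
= 0.76 * (-1)
= -0.7600

-0.7600
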